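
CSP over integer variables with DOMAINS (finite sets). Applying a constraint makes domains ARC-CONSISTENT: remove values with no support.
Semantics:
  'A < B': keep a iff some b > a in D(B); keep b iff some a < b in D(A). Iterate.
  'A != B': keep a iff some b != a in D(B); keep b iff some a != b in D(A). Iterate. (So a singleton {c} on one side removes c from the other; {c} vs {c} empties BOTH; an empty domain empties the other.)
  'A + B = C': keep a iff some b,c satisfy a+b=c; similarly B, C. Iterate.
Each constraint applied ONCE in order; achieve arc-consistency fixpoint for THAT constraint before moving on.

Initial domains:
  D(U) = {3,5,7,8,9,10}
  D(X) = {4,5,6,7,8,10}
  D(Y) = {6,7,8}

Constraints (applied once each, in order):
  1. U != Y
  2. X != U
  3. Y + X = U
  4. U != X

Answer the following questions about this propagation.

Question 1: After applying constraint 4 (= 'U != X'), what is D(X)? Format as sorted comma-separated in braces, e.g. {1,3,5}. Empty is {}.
Constraint 1 (U != Y) on D(U)={3,5,7,8,9,10} D(Y)={6,7,8}: no change
Constraint 2 (X != U) on D(X)={4,5,6,7,8,10} D(U)={3,5,7,8,9,10}: no change
Constraint 3 (Y + X = U) on D(Y)={6,7,8} D(X)={4,5,6,7,8,10} D(U)={3,5,7,8,9,10}: Y {6,7,8}->{6}; X {4,5,6,7,8,10}->{4}; U {3,5,7,8,9,10}->{10}
Constraint 4 (U != X) on D(U)={10} D(X)={4}: no change
So after constraint 4: D(X) = {4}

Answer: {4}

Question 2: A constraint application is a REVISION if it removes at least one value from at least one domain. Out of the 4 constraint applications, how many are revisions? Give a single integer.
Constraint 1 (U != Y) on D(U)={3,5,7,8,9,10} D(Y)={6,7,8}: no change => not a revision
Constraint 2 (X != U) on D(X)={4,5,6,7,8,10} D(U)={3,5,7,8,9,10}: no change => not a revision
Constraint 3 (Y + X = U) on D(Y)={6,7,8} D(X)={4,5,6,7,8,10} D(U)={3,5,7,8,9,10}: Y {6,7,8}->{6}; X {4,5,6,7,8,10}->{4}; U {3,5,7,8,9,10}->{10} => REVISION
Constraint 4 (U != X) on D(U)={10} D(X)={4}: no change => not a revision
Total revisions = 1

Answer: 1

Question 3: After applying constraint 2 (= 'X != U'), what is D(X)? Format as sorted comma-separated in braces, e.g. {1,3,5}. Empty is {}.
Answer: {4,5,6,7,8,10}

Derivation:
Constraint 1 (U != Y) on D(U)={3,5,7,8,9,10} D(Y)={6,7,8}: no change
Constraint 2 (X != U) on D(X)={4,5,6,7,8,10} D(U)={3,5,7,8,9,10}: no change
So after constraint 2: D(X) = {4,5,6,7,8,10}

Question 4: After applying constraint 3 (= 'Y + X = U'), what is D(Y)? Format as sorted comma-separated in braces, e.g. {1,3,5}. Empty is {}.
Answer: {6}

Derivation:
Constraint 1 (U != Y) on D(U)={3,5,7,8,9,10} D(Y)={6,7,8}: no change
Constraint 2 (X != U) on D(X)={4,5,6,7,8,10} D(U)={3,5,7,8,9,10}: no change
Constraint 3 (Y + X = U) on D(Y)={6,7,8} D(X)={4,5,6,7,8,10} D(U)={3,5,7,8,9,10}: Y {6,7,8}->{6}; X {4,5,6,7,8,10}->{4}; U {3,5,7,8,9,10}->{10}
So after constraint 3: D(Y) = {6}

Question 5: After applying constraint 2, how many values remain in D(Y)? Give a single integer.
Constraint 1 (U != Y) on D(U)={3,5,7,8,9,10} D(Y)={6,7,8}: no change
Constraint 2 (X != U) on D(X)={4,5,6,7,8,10} D(U)={3,5,7,8,9,10}: no change
So after constraint 2: D(Y)={6,7,8}, size = 3

Answer: 3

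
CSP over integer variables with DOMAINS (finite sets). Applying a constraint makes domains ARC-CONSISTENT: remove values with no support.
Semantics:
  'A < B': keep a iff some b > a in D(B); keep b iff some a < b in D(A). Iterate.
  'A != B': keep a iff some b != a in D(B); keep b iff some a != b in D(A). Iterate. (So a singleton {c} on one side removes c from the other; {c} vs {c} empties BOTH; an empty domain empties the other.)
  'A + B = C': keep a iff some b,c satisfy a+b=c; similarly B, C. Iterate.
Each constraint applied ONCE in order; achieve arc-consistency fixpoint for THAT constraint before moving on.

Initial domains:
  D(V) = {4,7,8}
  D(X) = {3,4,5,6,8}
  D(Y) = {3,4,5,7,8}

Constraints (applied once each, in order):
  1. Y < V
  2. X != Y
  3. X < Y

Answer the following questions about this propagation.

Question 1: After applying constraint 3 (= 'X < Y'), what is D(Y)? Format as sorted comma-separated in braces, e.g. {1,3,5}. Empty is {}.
Constraint 1 (Y < V) on D(Y)={3,4,5,7,8} D(V)={4,7,8}: Y {3,4,5,7,8}->{3,4,5,7}
Constraint 2 (X != Y) on D(X)={3,4,5,6,8} D(Y)={3,4,5,7}: no change
Constraint 3 (X < Y) on D(X)={3,4,5,6,8} D(Y)={3,4,5,7}: X {3,4,5,6,8}->{3,4,5,6}; Y {3,4,5,7}->{4,5,7}
So after constraint 3: D(Y) = {4,5,7}

Answer: {4,5,7}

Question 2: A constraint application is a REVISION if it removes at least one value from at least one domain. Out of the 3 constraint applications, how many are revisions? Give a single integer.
Answer: 2

Derivation:
Constraint 1 (Y < V) on D(Y)={3,4,5,7,8} D(V)={4,7,8}: Y {3,4,5,7,8}->{3,4,5,7} => REVISION
Constraint 2 (X != Y) on D(X)={3,4,5,6,8} D(Y)={3,4,5,7}: no change => not a revision
Constraint 3 (X < Y) on D(X)={3,4,5,6,8} D(Y)={3,4,5,7}: X {3,4,5,6,8}->{3,4,5,6}; Y {3,4,5,7}->{4,5,7} => REVISION
Total revisions = 2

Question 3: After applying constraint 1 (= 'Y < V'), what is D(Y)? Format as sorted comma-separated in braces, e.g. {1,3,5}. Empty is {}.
Answer: {3,4,5,7}

Derivation:
Constraint 1 (Y < V) on D(Y)={3,4,5,7,8} D(V)={4,7,8}: Y {3,4,5,7,8}->{3,4,5,7}
So after constraint 1: D(Y) = {3,4,5,7}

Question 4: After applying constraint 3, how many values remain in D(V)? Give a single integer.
Answer: 3

Derivation:
Constraint 1 (Y < V) on D(Y)={3,4,5,7,8} D(V)={4,7,8}: Y {3,4,5,7,8}->{3,4,5,7}
Constraint 2 (X != Y) on D(X)={3,4,5,6,8} D(Y)={3,4,5,7}: no change
Constraint 3 (X < Y) on D(X)={3,4,5,6,8} D(Y)={3,4,5,7}: X {3,4,5,6,8}->{3,4,5,6}; Y {3,4,5,7}->{4,5,7}
So after constraint 3: D(V)={4,7,8}, size = 3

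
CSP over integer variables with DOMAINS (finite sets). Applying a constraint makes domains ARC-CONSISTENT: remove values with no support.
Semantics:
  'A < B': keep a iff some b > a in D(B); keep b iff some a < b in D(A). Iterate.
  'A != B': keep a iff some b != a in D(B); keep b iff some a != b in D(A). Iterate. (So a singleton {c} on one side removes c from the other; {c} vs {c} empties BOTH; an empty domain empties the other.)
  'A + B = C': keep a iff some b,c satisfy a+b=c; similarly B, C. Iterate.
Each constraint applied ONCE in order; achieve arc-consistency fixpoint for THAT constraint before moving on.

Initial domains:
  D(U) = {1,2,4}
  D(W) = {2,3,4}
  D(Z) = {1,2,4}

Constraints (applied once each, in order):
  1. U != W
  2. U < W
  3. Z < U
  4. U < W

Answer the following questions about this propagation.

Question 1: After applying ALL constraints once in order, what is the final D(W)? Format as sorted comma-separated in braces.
Answer: {3,4}

Derivation:
Constraint 1 (U != W) on D(U)={1,2,4} D(W)={2,3,4}: no change
Constraint 2 (U < W) on D(U)={1,2,4} D(W)={2,3,4}: U {1,2,4}->{1,2}
Constraint 3 (Z < U) on D(Z)={1,2,4} D(U)={1,2}: Z {1,2,4}->{1}; U {1,2}->{2}
Constraint 4 (U < W) on D(U)={2} D(W)={2,3,4}: W {2,3,4}->{3,4}
So after all 4 constraints: D(W) = {3,4}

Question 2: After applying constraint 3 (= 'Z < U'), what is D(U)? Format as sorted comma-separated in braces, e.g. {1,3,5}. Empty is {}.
Answer: {2}

Derivation:
Constraint 1 (U != W) on D(U)={1,2,4} D(W)={2,3,4}: no change
Constraint 2 (U < W) on D(U)={1,2,4} D(W)={2,3,4}: U {1,2,4}->{1,2}
Constraint 3 (Z < U) on D(Z)={1,2,4} D(U)={1,2}: Z {1,2,4}->{1}; U {1,2}->{2}
So after constraint 3: D(U) = {2}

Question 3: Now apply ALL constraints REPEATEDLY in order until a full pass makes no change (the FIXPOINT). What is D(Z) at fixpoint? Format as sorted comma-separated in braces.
pass 0 (initial): D(Z)={1,2,4}
pass 1: U {1,2,4}->{2}; W {2,3,4}->{3,4}; Z {1,2,4}->{1}
pass 2: no change
Fixpoint after 2 passes: D(Z) = {1}

Answer: {1}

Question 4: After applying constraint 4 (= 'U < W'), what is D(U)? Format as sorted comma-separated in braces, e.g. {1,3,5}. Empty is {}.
Answer: {2}

Derivation:
Constraint 1 (U != W) on D(U)={1,2,4} D(W)={2,3,4}: no change
Constraint 2 (U < W) on D(U)={1,2,4} D(W)={2,3,4}: U {1,2,4}->{1,2}
Constraint 3 (Z < U) on D(Z)={1,2,4} D(U)={1,2}: Z {1,2,4}->{1}; U {1,2}->{2}
Constraint 4 (U < W) on D(U)={2} D(W)={2,3,4}: W {2,3,4}->{3,4}
So after constraint 4: D(U) = {2}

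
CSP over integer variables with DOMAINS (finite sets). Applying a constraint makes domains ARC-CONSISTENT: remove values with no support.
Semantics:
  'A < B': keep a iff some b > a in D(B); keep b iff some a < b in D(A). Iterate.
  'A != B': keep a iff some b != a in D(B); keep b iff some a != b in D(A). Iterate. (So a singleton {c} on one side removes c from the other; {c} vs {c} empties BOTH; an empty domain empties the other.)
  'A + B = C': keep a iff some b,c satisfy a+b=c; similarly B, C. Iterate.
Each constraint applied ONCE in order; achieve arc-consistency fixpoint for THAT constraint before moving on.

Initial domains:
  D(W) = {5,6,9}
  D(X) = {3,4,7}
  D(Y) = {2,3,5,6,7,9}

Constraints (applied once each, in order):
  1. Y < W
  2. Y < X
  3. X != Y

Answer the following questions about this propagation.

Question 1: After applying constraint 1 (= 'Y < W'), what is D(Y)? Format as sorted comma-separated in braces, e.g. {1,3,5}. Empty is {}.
Answer: {2,3,5,6,7}

Derivation:
Constraint 1 (Y < W) on D(Y)={2,3,5,6,7,9} D(W)={5,6,9}: Y {2,3,5,6,7,9}->{2,3,5,6,7}
So after constraint 1: D(Y) = {2,3,5,6,7}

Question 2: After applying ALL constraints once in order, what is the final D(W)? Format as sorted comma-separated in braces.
Constraint 1 (Y < W) on D(Y)={2,3,5,6,7,9} D(W)={5,6,9}: Y {2,3,5,6,7,9}->{2,3,5,6,7}
Constraint 2 (Y < X) on D(Y)={2,3,5,6,7} D(X)={3,4,7}: Y {2,3,5,6,7}->{2,3,5,6}
Constraint 3 (X != Y) on D(X)={3,4,7} D(Y)={2,3,5,6}: no change
So after all 3 constraints: D(W) = {5,6,9}

Answer: {5,6,9}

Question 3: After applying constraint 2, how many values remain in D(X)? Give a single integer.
Answer: 3

Derivation:
Constraint 1 (Y < W) on D(Y)={2,3,5,6,7,9} D(W)={5,6,9}: Y {2,3,5,6,7,9}->{2,3,5,6,7}
Constraint 2 (Y < X) on D(Y)={2,3,5,6,7} D(X)={3,4,7}: Y {2,3,5,6,7}->{2,3,5,6}
So after constraint 2: D(X)={3,4,7}, size = 3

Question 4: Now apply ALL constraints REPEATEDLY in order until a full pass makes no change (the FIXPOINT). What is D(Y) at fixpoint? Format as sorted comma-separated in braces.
pass 0 (initial): D(Y)={2,3,5,6,7,9}
pass 1: Y {2,3,5,6,7,9}->{2,3,5,6}
pass 2: no change
Fixpoint after 2 passes: D(Y) = {2,3,5,6}

Answer: {2,3,5,6}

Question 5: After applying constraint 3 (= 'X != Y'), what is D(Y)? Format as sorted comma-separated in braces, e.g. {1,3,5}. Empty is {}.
Answer: {2,3,5,6}

Derivation:
Constraint 1 (Y < W) on D(Y)={2,3,5,6,7,9} D(W)={5,6,9}: Y {2,3,5,6,7,9}->{2,3,5,6,7}
Constraint 2 (Y < X) on D(Y)={2,3,5,6,7} D(X)={3,4,7}: Y {2,3,5,6,7}->{2,3,5,6}
Constraint 3 (X != Y) on D(X)={3,4,7} D(Y)={2,3,5,6}: no change
So after constraint 3: D(Y) = {2,3,5,6}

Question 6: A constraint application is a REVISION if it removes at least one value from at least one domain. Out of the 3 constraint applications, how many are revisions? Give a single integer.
Answer: 2

Derivation:
Constraint 1 (Y < W) on D(Y)={2,3,5,6,7,9} D(W)={5,6,9}: Y {2,3,5,6,7,9}->{2,3,5,6,7} => REVISION
Constraint 2 (Y < X) on D(Y)={2,3,5,6,7} D(X)={3,4,7}: Y {2,3,5,6,7}->{2,3,5,6} => REVISION
Constraint 3 (X != Y) on D(X)={3,4,7} D(Y)={2,3,5,6}: no change => not a revision
Total revisions = 2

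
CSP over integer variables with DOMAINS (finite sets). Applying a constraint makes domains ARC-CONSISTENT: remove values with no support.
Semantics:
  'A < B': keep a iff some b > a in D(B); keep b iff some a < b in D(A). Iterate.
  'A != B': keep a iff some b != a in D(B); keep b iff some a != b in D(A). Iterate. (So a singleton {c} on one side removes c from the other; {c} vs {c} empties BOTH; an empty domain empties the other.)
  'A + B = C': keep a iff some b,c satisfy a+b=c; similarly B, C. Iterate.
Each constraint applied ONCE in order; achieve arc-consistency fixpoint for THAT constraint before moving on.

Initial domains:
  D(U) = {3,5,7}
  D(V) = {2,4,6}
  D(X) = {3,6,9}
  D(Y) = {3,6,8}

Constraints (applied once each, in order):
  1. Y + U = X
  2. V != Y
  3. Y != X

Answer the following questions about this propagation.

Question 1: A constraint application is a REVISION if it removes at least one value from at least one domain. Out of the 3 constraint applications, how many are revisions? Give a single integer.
Answer: 1

Derivation:
Constraint 1 (Y + U = X) on D(Y)={3,6,8} D(U)={3,5,7} D(X)={3,6,9}: Y {3,6,8}->{3,6}; U {3,5,7}->{3}; X {3,6,9}->{6,9} => REVISION
Constraint 2 (V != Y) on D(V)={2,4,6} D(Y)={3,6}: no change => not a revision
Constraint 3 (Y != X) on D(Y)={3,6} D(X)={6,9}: no change => not a revision
Total revisions = 1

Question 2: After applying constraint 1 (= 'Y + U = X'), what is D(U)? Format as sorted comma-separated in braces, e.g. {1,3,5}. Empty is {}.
Constraint 1 (Y + U = X) on D(Y)={3,6,8} D(U)={3,5,7} D(X)={3,6,9}: Y {3,6,8}->{3,6}; U {3,5,7}->{3}; X {3,6,9}->{6,9}
So after constraint 1: D(U) = {3}

Answer: {3}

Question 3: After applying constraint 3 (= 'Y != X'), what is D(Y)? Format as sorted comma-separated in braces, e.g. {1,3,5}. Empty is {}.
Constraint 1 (Y + U = X) on D(Y)={3,6,8} D(U)={3,5,7} D(X)={3,6,9}: Y {3,6,8}->{3,6}; U {3,5,7}->{3}; X {3,6,9}->{6,9}
Constraint 2 (V != Y) on D(V)={2,4,6} D(Y)={3,6}: no change
Constraint 3 (Y != X) on D(Y)={3,6} D(X)={6,9}: no change
So after constraint 3: D(Y) = {3,6}

Answer: {3,6}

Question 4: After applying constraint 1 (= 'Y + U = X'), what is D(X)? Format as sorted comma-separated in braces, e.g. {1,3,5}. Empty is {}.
Answer: {6,9}

Derivation:
Constraint 1 (Y + U = X) on D(Y)={3,6,8} D(U)={3,5,7} D(X)={3,6,9}: Y {3,6,8}->{3,6}; U {3,5,7}->{3}; X {3,6,9}->{6,9}
So after constraint 1: D(X) = {6,9}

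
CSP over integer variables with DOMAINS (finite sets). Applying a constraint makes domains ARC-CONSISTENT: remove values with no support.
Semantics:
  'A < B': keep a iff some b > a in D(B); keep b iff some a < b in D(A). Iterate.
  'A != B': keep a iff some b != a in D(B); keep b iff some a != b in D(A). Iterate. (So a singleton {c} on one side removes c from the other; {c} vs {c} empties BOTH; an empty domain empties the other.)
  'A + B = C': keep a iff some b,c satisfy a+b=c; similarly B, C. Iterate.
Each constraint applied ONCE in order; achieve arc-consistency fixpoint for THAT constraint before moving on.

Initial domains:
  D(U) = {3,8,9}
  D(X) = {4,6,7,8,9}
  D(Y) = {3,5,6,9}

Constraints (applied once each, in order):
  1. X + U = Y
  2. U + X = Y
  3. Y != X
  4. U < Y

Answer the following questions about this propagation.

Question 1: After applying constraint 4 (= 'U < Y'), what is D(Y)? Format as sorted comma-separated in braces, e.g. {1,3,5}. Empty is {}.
Answer: {9}

Derivation:
Constraint 1 (X + U = Y) on D(X)={4,6,7,8,9} D(U)={3,8,9} D(Y)={3,5,6,9}: X {4,6,7,8,9}->{6}; U {3,8,9}->{3}; Y {3,5,6,9}->{9}
Constraint 2 (U + X = Y) on D(U)={3} D(X)={6} D(Y)={9}: no change
Constraint 3 (Y != X) on D(Y)={9} D(X)={6}: no change
Constraint 4 (U < Y) on D(U)={3} D(Y)={9}: no change
So after constraint 4: D(Y) = {9}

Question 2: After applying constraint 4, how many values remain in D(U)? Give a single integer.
Constraint 1 (X + U = Y) on D(X)={4,6,7,8,9} D(U)={3,8,9} D(Y)={3,5,6,9}: X {4,6,7,8,9}->{6}; U {3,8,9}->{3}; Y {3,5,6,9}->{9}
Constraint 2 (U + X = Y) on D(U)={3} D(X)={6} D(Y)={9}: no change
Constraint 3 (Y != X) on D(Y)={9} D(X)={6}: no change
Constraint 4 (U < Y) on D(U)={3} D(Y)={9}: no change
So after constraint 4: D(U)={3}, size = 1

Answer: 1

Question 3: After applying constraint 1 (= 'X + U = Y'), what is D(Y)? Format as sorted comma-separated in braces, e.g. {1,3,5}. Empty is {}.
Constraint 1 (X + U = Y) on D(X)={4,6,7,8,9} D(U)={3,8,9} D(Y)={3,5,6,9}: X {4,6,7,8,9}->{6}; U {3,8,9}->{3}; Y {3,5,6,9}->{9}
So after constraint 1: D(Y) = {9}

Answer: {9}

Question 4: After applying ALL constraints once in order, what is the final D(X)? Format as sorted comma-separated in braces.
Constraint 1 (X + U = Y) on D(X)={4,6,7,8,9} D(U)={3,8,9} D(Y)={3,5,6,9}: X {4,6,7,8,9}->{6}; U {3,8,9}->{3}; Y {3,5,6,9}->{9}
Constraint 2 (U + X = Y) on D(U)={3} D(X)={6} D(Y)={9}: no change
Constraint 3 (Y != X) on D(Y)={9} D(X)={6}: no change
Constraint 4 (U < Y) on D(U)={3} D(Y)={9}: no change
So after all 4 constraints: D(X) = {6}

Answer: {6}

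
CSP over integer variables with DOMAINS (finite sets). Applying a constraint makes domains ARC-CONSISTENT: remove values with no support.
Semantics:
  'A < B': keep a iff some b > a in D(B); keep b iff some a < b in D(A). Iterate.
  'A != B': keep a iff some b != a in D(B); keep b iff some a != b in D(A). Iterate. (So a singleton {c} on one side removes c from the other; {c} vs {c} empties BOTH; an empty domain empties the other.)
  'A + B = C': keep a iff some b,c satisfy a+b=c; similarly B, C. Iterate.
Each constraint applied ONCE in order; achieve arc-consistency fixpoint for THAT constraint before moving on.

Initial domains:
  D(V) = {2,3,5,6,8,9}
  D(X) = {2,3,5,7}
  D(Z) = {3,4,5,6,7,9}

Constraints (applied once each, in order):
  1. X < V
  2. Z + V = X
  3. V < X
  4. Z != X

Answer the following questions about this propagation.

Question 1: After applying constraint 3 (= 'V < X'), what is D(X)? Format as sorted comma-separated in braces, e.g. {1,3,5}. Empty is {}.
Constraint 1 (X < V) on D(X)={2,3,5,7} D(V)={2,3,5,6,8,9}: V {2,3,5,6,8,9}->{3,5,6,8,9}
Constraint 2 (Z + V = X) on D(Z)={3,4,5,6,7,9} D(V)={3,5,6,8,9} D(X)={2,3,5,7}: Z {3,4,5,6,7,9}->{4}; V {3,5,6,8,9}->{3}; X {2,3,5,7}->{7}
Constraint 3 (V < X) on D(V)={3} D(X)={7}: no change
So after constraint 3: D(X) = {7}

Answer: {7}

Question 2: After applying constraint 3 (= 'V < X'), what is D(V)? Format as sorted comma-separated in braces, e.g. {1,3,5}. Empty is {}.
Answer: {3}

Derivation:
Constraint 1 (X < V) on D(X)={2,3,5,7} D(V)={2,3,5,6,8,9}: V {2,3,5,6,8,9}->{3,5,6,8,9}
Constraint 2 (Z + V = X) on D(Z)={3,4,5,6,7,9} D(V)={3,5,6,8,9} D(X)={2,3,5,7}: Z {3,4,5,6,7,9}->{4}; V {3,5,6,8,9}->{3}; X {2,3,5,7}->{7}
Constraint 3 (V < X) on D(V)={3} D(X)={7}: no change
So after constraint 3: D(V) = {3}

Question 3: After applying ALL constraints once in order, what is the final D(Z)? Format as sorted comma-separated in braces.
Constraint 1 (X < V) on D(X)={2,3,5,7} D(V)={2,3,5,6,8,9}: V {2,3,5,6,8,9}->{3,5,6,8,9}
Constraint 2 (Z + V = X) on D(Z)={3,4,5,6,7,9} D(V)={3,5,6,8,9} D(X)={2,3,5,7}: Z {3,4,5,6,7,9}->{4}; V {3,5,6,8,9}->{3}; X {2,3,5,7}->{7}
Constraint 3 (V < X) on D(V)={3} D(X)={7}: no change
Constraint 4 (Z != X) on D(Z)={4} D(X)={7}: no change
So after all 4 constraints: D(Z) = {4}

Answer: {4}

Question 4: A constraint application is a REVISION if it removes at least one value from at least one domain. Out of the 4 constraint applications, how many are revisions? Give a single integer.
Answer: 2

Derivation:
Constraint 1 (X < V) on D(X)={2,3,5,7} D(V)={2,3,5,6,8,9}: V {2,3,5,6,8,9}->{3,5,6,8,9} => REVISION
Constraint 2 (Z + V = X) on D(Z)={3,4,5,6,7,9} D(V)={3,5,6,8,9} D(X)={2,3,5,7}: Z {3,4,5,6,7,9}->{4}; V {3,5,6,8,9}->{3}; X {2,3,5,7}->{7} => REVISION
Constraint 3 (V < X) on D(V)={3} D(X)={7}: no change => not a revision
Constraint 4 (Z != X) on D(Z)={4} D(X)={7}: no change => not a revision
Total revisions = 2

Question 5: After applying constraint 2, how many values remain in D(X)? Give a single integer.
Constraint 1 (X < V) on D(X)={2,3,5,7} D(V)={2,3,5,6,8,9}: V {2,3,5,6,8,9}->{3,5,6,8,9}
Constraint 2 (Z + V = X) on D(Z)={3,4,5,6,7,9} D(V)={3,5,6,8,9} D(X)={2,3,5,7}: Z {3,4,5,6,7,9}->{4}; V {3,5,6,8,9}->{3}; X {2,3,5,7}->{7}
So after constraint 2: D(X)={7}, size = 1

Answer: 1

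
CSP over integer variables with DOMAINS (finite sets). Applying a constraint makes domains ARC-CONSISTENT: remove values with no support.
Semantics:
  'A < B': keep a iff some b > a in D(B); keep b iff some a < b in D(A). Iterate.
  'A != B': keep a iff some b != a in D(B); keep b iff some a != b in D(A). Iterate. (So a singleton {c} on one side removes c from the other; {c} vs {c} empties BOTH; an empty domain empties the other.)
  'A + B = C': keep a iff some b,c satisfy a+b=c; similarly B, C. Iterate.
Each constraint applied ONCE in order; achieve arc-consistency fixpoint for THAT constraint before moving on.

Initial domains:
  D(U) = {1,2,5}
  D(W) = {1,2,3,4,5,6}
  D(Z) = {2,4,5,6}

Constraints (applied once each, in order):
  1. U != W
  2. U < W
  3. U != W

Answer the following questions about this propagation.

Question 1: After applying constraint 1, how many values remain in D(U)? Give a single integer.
Constraint 1 (U != W) on D(U)={1,2,5} D(W)={1,2,3,4,5,6}: no change
So after constraint 1: D(U)={1,2,5}, size = 3

Answer: 3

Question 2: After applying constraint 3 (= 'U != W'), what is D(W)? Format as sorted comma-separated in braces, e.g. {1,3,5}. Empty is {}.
Answer: {2,3,4,5,6}

Derivation:
Constraint 1 (U != W) on D(U)={1,2,5} D(W)={1,2,3,4,5,6}: no change
Constraint 2 (U < W) on D(U)={1,2,5} D(W)={1,2,3,4,5,6}: W {1,2,3,4,5,6}->{2,3,4,5,6}
Constraint 3 (U != W) on D(U)={1,2,5} D(W)={2,3,4,5,6}: no change
So after constraint 3: D(W) = {2,3,4,5,6}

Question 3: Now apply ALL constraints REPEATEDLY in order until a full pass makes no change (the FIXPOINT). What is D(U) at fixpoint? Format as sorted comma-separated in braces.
Answer: {1,2,5}

Derivation:
pass 0 (initial): D(U)={1,2,5}
pass 1: W {1,2,3,4,5,6}->{2,3,4,5,6}
pass 2: no change
Fixpoint after 2 passes: D(U) = {1,2,5}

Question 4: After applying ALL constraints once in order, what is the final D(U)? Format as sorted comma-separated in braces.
Answer: {1,2,5}

Derivation:
Constraint 1 (U != W) on D(U)={1,2,5} D(W)={1,2,3,4,5,6}: no change
Constraint 2 (U < W) on D(U)={1,2,5} D(W)={1,2,3,4,5,6}: W {1,2,3,4,5,6}->{2,3,4,5,6}
Constraint 3 (U != W) on D(U)={1,2,5} D(W)={2,3,4,5,6}: no change
So after all 3 constraints: D(U) = {1,2,5}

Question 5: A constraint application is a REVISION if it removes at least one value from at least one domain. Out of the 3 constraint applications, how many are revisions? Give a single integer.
Answer: 1

Derivation:
Constraint 1 (U != W) on D(U)={1,2,5} D(W)={1,2,3,4,5,6}: no change => not a revision
Constraint 2 (U < W) on D(U)={1,2,5} D(W)={1,2,3,4,5,6}: W {1,2,3,4,5,6}->{2,3,4,5,6} => REVISION
Constraint 3 (U != W) on D(U)={1,2,5} D(W)={2,3,4,5,6}: no change => not a revision
Total revisions = 1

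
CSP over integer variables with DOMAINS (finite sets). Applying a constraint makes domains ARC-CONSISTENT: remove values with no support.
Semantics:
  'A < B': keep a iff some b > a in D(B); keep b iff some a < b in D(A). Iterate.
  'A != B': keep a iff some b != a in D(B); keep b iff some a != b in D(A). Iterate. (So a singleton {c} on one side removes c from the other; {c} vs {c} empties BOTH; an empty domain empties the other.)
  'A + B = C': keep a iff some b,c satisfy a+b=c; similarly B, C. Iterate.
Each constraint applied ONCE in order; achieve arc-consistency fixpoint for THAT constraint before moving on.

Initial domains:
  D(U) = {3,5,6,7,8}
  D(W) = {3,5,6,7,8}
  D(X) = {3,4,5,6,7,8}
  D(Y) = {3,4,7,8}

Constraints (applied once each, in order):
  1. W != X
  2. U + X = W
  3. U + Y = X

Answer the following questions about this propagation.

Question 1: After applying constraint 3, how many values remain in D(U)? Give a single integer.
Constraint 1 (W != X) on D(W)={3,5,6,7,8} D(X)={3,4,5,6,7,8}: no change
Constraint 2 (U + X = W) on D(U)={3,5,6,7,8} D(X)={3,4,5,6,7,8} D(W)={3,5,6,7,8}: U {3,5,6,7,8}->{3,5}; X {3,4,5,6,7,8}->{3,4,5}; W {3,5,6,7,8}->{6,7,8}
Constraint 3 (U + Y = X) on D(U)={3,5} D(Y)={3,4,7,8} D(X)={3,4,5}: U {3,5}->{}; Y {3,4,7,8}->{}; X {3,4,5}->{}
So after constraint 3: D(U)={}, size = 0

Answer: 0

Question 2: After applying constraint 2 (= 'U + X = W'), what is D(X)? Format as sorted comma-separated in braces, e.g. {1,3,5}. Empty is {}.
Constraint 1 (W != X) on D(W)={3,5,6,7,8} D(X)={3,4,5,6,7,8}: no change
Constraint 2 (U + X = W) on D(U)={3,5,6,7,8} D(X)={3,4,5,6,7,8} D(W)={3,5,6,7,8}: U {3,5,6,7,8}->{3,5}; X {3,4,5,6,7,8}->{3,4,5}; W {3,5,6,7,8}->{6,7,8}
So after constraint 2: D(X) = {3,4,5}

Answer: {3,4,5}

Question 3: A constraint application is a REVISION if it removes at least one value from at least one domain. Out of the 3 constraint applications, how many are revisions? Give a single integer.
Answer: 2

Derivation:
Constraint 1 (W != X) on D(W)={3,5,6,7,8} D(X)={3,4,5,6,7,8}: no change => not a revision
Constraint 2 (U + X = W) on D(U)={3,5,6,7,8} D(X)={3,4,5,6,7,8} D(W)={3,5,6,7,8}: U {3,5,6,7,8}->{3,5}; X {3,4,5,6,7,8}->{3,4,5}; W {3,5,6,7,8}->{6,7,8} => REVISION
Constraint 3 (U + Y = X) on D(U)={3,5} D(Y)={3,4,7,8} D(X)={3,4,5}: U {3,5}->{}; Y {3,4,7,8}->{}; X {3,4,5}->{} => REVISION
Total revisions = 2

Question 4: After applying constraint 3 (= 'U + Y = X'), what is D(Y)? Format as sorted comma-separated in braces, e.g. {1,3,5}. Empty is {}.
Constraint 1 (W != X) on D(W)={3,5,6,7,8} D(X)={3,4,5,6,7,8}: no change
Constraint 2 (U + X = W) on D(U)={3,5,6,7,8} D(X)={3,4,5,6,7,8} D(W)={3,5,6,7,8}: U {3,5,6,7,8}->{3,5}; X {3,4,5,6,7,8}->{3,4,5}; W {3,5,6,7,8}->{6,7,8}
Constraint 3 (U + Y = X) on D(U)={3,5} D(Y)={3,4,7,8} D(X)={3,4,5}: U {3,5}->{}; Y {3,4,7,8}->{}; X {3,4,5}->{}
So after constraint 3: D(Y) = {}

Answer: {}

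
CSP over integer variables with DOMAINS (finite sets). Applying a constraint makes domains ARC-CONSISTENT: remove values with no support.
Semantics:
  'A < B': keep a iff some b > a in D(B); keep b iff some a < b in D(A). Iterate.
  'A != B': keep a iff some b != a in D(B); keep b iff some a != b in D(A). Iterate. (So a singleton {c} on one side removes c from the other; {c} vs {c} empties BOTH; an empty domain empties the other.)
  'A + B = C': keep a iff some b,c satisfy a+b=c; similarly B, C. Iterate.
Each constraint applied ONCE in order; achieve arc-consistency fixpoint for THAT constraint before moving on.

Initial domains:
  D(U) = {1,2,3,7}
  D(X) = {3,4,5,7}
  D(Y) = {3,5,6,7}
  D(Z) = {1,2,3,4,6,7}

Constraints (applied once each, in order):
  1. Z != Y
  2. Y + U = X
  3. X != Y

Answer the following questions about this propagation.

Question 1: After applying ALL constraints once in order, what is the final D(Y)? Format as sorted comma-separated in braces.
Constraint 1 (Z != Y) on D(Z)={1,2,3,4,6,7} D(Y)={3,5,6,7}: no change
Constraint 2 (Y + U = X) on D(Y)={3,5,6,7} D(U)={1,2,3,7} D(X)={3,4,5,7}: Y {3,5,6,7}->{3,5,6}; U {1,2,3,7}->{1,2}; X {3,4,5,7}->{4,5,7}
Constraint 3 (X != Y) on D(X)={4,5,7} D(Y)={3,5,6}: no change
So after all 3 constraints: D(Y) = {3,5,6}

Answer: {3,5,6}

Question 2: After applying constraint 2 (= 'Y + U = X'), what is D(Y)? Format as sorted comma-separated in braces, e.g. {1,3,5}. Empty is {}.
Answer: {3,5,6}

Derivation:
Constraint 1 (Z != Y) on D(Z)={1,2,3,4,6,7} D(Y)={3,5,6,7}: no change
Constraint 2 (Y + U = X) on D(Y)={3,5,6,7} D(U)={1,2,3,7} D(X)={3,4,5,7}: Y {3,5,6,7}->{3,5,6}; U {1,2,3,7}->{1,2}; X {3,4,5,7}->{4,5,7}
So after constraint 2: D(Y) = {3,5,6}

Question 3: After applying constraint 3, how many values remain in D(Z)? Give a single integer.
Answer: 6

Derivation:
Constraint 1 (Z != Y) on D(Z)={1,2,3,4,6,7} D(Y)={3,5,6,7}: no change
Constraint 2 (Y + U = X) on D(Y)={3,5,6,7} D(U)={1,2,3,7} D(X)={3,4,5,7}: Y {3,5,6,7}->{3,5,6}; U {1,2,3,7}->{1,2}; X {3,4,5,7}->{4,5,7}
Constraint 3 (X != Y) on D(X)={4,5,7} D(Y)={3,5,6}: no change
So after constraint 3: D(Z)={1,2,3,4,6,7}, size = 6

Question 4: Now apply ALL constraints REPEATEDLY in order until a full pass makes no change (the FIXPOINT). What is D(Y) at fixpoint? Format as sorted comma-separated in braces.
pass 0 (initial): D(Y)={3,5,6,7}
pass 1: U {1,2,3,7}->{1,2}; X {3,4,5,7}->{4,5,7}; Y {3,5,6,7}->{3,5,6}
pass 2: no change
Fixpoint after 2 passes: D(Y) = {3,5,6}

Answer: {3,5,6}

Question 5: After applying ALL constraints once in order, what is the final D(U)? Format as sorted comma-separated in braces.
Answer: {1,2}

Derivation:
Constraint 1 (Z != Y) on D(Z)={1,2,3,4,6,7} D(Y)={3,5,6,7}: no change
Constraint 2 (Y + U = X) on D(Y)={3,5,6,7} D(U)={1,2,3,7} D(X)={3,4,5,7}: Y {3,5,6,7}->{3,5,6}; U {1,2,3,7}->{1,2}; X {3,4,5,7}->{4,5,7}
Constraint 3 (X != Y) on D(X)={4,5,7} D(Y)={3,5,6}: no change
So after all 3 constraints: D(U) = {1,2}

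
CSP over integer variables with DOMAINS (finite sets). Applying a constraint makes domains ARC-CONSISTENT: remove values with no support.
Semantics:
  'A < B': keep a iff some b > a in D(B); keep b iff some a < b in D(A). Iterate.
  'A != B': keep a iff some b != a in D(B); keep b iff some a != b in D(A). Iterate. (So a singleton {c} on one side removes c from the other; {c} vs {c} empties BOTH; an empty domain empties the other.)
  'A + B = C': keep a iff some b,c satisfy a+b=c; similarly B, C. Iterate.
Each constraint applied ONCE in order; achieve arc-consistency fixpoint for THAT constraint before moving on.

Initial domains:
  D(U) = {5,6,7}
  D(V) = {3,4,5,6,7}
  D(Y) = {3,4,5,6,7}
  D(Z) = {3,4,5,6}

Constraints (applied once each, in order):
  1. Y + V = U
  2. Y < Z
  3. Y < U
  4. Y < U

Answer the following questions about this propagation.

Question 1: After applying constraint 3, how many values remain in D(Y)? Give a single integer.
Answer: 2

Derivation:
Constraint 1 (Y + V = U) on D(Y)={3,4,5,6,7} D(V)={3,4,5,6,7} D(U)={5,6,7}: Y {3,4,5,6,7}->{3,4}; V {3,4,5,6,7}->{3,4}; U {5,6,7}->{6,7}
Constraint 2 (Y < Z) on D(Y)={3,4} D(Z)={3,4,5,6}: Z {3,4,5,6}->{4,5,6}
Constraint 3 (Y < U) on D(Y)={3,4} D(U)={6,7}: no change
So after constraint 3: D(Y)={3,4}, size = 2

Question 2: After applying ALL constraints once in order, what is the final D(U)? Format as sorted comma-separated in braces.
Answer: {6,7}

Derivation:
Constraint 1 (Y + V = U) on D(Y)={3,4,5,6,7} D(V)={3,4,5,6,7} D(U)={5,6,7}: Y {3,4,5,6,7}->{3,4}; V {3,4,5,6,7}->{3,4}; U {5,6,7}->{6,7}
Constraint 2 (Y < Z) on D(Y)={3,4} D(Z)={3,4,5,6}: Z {3,4,5,6}->{4,5,6}
Constraint 3 (Y < U) on D(Y)={3,4} D(U)={6,7}: no change
Constraint 4 (Y < U) on D(Y)={3,4} D(U)={6,7}: no change
So after all 4 constraints: D(U) = {6,7}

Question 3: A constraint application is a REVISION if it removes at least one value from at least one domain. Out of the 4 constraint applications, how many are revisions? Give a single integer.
Answer: 2

Derivation:
Constraint 1 (Y + V = U) on D(Y)={3,4,5,6,7} D(V)={3,4,5,6,7} D(U)={5,6,7}: Y {3,4,5,6,7}->{3,4}; V {3,4,5,6,7}->{3,4}; U {5,6,7}->{6,7} => REVISION
Constraint 2 (Y < Z) on D(Y)={3,4} D(Z)={3,4,5,6}: Z {3,4,5,6}->{4,5,6} => REVISION
Constraint 3 (Y < U) on D(Y)={3,4} D(U)={6,7}: no change => not a revision
Constraint 4 (Y < U) on D(Y)={3,4} D(U)={6,7}: no change => not a revision
Total revisions = 2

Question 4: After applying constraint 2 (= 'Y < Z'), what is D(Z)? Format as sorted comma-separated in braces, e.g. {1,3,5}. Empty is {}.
Constraint 1 (Y + V = U) on D(Y)={3,4,5,6,7} D(V)={3,4,5,6,7} D(U)={5,6,7}: Y {3,4,5,6,7}->{3,4}; V {3,4,5,6,7}->{3,4}; U {5,6,7}->{6,7}
Constraint 2 (Y < Z) on D(Y)={3,4} D(Z)={3,4,5,6}: Z {3,4,5,6}->{4,5,6}
So after constraint 2: D(Z) = {4,5,6}

Answer: {4,5,6}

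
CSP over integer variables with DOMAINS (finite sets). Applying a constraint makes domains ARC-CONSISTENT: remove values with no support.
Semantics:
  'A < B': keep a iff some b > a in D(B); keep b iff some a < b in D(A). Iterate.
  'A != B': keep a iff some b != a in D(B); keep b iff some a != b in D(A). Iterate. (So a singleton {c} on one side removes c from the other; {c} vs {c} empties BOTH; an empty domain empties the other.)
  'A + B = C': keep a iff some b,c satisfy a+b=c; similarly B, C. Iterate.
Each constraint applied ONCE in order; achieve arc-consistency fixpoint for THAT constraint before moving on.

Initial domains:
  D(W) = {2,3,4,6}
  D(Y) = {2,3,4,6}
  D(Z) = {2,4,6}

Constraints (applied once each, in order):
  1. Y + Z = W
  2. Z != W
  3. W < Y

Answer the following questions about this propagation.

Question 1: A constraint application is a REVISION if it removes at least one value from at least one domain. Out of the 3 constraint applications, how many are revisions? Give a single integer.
Answer: 2

Derivation:
Constraint 1 (Y + Z = W) on D(Y)={2,3,4,6} D(Z)={2,4,6} D(W)={2,3,4,6}: Y {2,3,4,6}->{2,4}; Z {2,4,6}->{2,4}; W {2,3,4,6}->{4,6} => REVISION
Constraint 2 (Z != W) on D(Z)={2,4} D(W)={4,6}: no change => not a revision
Constraint 3 (W < Y) on D(W)={4,6} D(Y)={2,4}: W {4,6}->{}; Y {2,4}->{} => REVISION
Total revisions = 2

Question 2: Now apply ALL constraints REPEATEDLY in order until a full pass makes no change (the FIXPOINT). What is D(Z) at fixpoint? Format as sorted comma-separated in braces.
Answer: {}

Derivation:
pass 0 (initial): D(Z)={2,4,6}
pass 1: W {2,3,4,6}->{}; Y {2,3,4,6}->{}; Z {2,4,6}->{2,4}
pass 2: Z {2,4}->{}
pass 3: no change
Fixpoint after 3 passes: D(Z) = {}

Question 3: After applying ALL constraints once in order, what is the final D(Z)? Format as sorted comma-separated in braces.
Answer: {2,4}

Derivation:
Constraint 1 (Y + Z = W) on D(Y)={2,3,4,6} D(Z)={2,4,6} D(W)={2,3,4,6}: Y {2,3,4,6}->{2,4}; Z {2,4,6}->{2,4}; W {2,3,4,6}->{4,6}
Constraint 2 (Z != W) on D(Z)={2,4} D(W)={4,6}: no change
Constraint 3 (W < Y) on D(W)={4,6} D(Y)={2,4}: W {4,6}->{}; Y {2,4}->{}
So after all 3 constraints: D(Z) = {2,4}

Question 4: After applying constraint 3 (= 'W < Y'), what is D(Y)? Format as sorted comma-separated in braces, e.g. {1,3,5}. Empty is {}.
Constraint 1 (Y + Z = W) on D(Y)={2,3,4,6} D(Z)={2,4,6} D(W)={2,3,4,6}: Y {2,3,4,6}->{2,4}; Z {2,4,6}->{2,4}; W {2,3,4,6}->{4,6}
Constraint 2 (Z != W) on D(Z)={2,4} D(W)={4,6}: no change
Constraint 3 (W < Y) on D(W)={4,6} D(Y)={2,4}: W {4,6}->{}; Y {2,4}->{}
So after constraint 3: D(Y) = {}

Answer: {}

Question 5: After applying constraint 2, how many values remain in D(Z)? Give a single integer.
Constraint 1 (Y + Z = W) on D(Y)={2,3,4,6} D(Z)={2,4,6} D(W)={2,3,4,6}: Y {2,3,4,6}->{2,4}; Z {2,4,6}->{2,4}; W {2,3,4,6}->{4,6}
Constraint 2 (Z != W) on D(Z)={2,4} D(W)={4,6}: no change
So after constraint 2: D(Z)={2,4}, size = 2

Answer: 2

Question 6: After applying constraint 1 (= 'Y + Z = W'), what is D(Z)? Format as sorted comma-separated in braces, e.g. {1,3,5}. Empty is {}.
Constraint 1 (Y + Z = W) on D(Y)={2,3,4,6} D(Z)={2,4,6} D(W)={2,3,4,6}: Y {2,3,4,6}->{2,4}; Z {2,4,6}->{2,4}; W {2,3,4,6}->{4,6}
So after constraint 1: D(Z) = {2,4}

Answer: {2,4}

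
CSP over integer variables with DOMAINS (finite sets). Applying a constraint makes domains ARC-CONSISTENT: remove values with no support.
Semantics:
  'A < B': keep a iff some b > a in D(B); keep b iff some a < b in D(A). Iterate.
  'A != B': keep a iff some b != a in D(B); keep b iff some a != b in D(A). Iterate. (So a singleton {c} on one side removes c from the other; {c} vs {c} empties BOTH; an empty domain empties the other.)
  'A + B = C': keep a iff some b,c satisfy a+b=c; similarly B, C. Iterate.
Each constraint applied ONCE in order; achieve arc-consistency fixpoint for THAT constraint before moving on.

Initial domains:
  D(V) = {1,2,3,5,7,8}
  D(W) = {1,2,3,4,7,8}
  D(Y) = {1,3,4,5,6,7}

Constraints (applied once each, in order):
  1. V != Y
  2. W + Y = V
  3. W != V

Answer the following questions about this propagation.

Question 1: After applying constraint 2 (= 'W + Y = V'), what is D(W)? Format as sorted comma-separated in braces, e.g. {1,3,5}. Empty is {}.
Answer: {1,2,3,4,7}

Derivation:
Constraint 1 (V != Y) on D(V)={1,2,3,5,7,8} D(Y)={1,3,4,5,6,7}: no change
Constraint 2 (W + Y = V) on D(W)={1,2,3,4,7,8} D(Y)={1,3,4,5,6,7} D(V)={1,2,3,5,7,8}: W {1,2,3,4,7,8}->{1,2,3,4,7}; V {1,2,3,5,7,8}->{2,3,5,7,8}
So after constraint 2: D(W) = {1,2,3,4,7}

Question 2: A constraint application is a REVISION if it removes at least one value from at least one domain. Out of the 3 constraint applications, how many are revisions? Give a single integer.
Constraint 1 (V != Y) on D(V)={1,2,3,5,7,8} D(Y)={1,3,4,5,6,7}: no change => not a revision
Constraint 2 (W + Y = V) on D(W)={1,2,3,4,7,8} D(Y)={1,3,4,5,6,7} D(V)={1,2,3,5,7,8}: W {1,2,3,4,7,8}->{1,2,3,4,7}; V {1,2,3,5,7,8}->{2,3,5,7,8} => REVISION
Constraint 3 (W != V) on D(W)={1,2,3,4,7} D(V)={2,3,5,7,8}: no change => not a revision
Total revisions = 1

Answer: 1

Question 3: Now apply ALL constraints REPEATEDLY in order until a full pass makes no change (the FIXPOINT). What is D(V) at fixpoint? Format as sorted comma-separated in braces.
pass 0 (initial): D(V)={1,2,3,5,7,8}
pass 1: V {1,2,3,5,7,8}->{2,3,5,7,8}; W {1,2,3,4,7,8}->{1,2,3,4,7}
pass 2: no change
Fixpoint after 2 passes: D(V) = {2,3,5,7,8}

Answer: {2,3,5,7,8}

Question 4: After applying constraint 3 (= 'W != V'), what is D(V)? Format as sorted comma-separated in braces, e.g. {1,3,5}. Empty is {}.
Answer: {2,3,5,7,8}

Derivation:
Constraint 1 (V != Y) on D(V)={1,2,3,5,7,8} D(Y)={1,3,4,5,6,7}: no change
Constraint 2 (W + Y = V) on D(W)={1,2,3,4,7,8} D(Y)={1,3,4,5,6,7} D(V)={1,2,3,5,7,8}: W {1,2,3,4,7,8}->{1,2,3,4,7}; V {1,2,3,5,7,8}->{2,3,5,7,8}
Constraint 3 (W != V) on D(W)={1,2,3,4,7} D(V)={2,3,5,7,8}: no change
So after constraint 3: D(V) = {2,3,5,7,8}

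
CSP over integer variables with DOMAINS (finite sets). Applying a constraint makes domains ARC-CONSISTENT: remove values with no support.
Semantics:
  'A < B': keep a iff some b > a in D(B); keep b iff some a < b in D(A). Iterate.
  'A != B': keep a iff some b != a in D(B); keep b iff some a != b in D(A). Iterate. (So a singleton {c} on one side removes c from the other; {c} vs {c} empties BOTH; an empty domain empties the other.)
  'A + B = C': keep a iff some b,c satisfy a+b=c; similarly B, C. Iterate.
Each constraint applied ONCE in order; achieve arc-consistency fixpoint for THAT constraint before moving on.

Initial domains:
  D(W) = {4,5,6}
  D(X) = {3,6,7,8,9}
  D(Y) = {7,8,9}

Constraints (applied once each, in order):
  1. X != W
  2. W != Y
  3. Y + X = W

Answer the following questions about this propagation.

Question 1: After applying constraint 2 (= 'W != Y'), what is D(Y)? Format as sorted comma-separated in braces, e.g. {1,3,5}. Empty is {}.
Constraint 1 (X != W) on D(X)={3,6,7,8,9} D(W)={4,5,6}: no change
Constraint 2 (W != Y) on D(W)={4,5,6} D(Y)={7,8,9}: no change
So after constraint 2: D(Y) = {7,8,9}

Answer: {7,8,9}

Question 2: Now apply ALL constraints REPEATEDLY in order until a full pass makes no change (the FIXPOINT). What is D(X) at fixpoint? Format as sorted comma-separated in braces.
Answer: {}

Derivation:
pass 0 (initial): D(X)={3,6,7,8,9}
pass 1: W {4,5,6}->{}; X {3,6,7,8,9}->{}; Y {7,8,9}->{}
pass 2: no change
Fixpoint after 2 passes: D(X) = {}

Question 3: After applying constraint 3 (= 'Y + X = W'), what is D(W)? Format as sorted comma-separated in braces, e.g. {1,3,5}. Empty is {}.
Constraint 1 (X != W) on D(X)={3,6,7,8,9} D(W)={4,5,6}: no change
Constraint 2 (W != Y) on D(W)={4,5,6} D(Y)={7,8,9}: no change
Constraint 3 (Y + X = W) on D(Y)={7,8,9} D(X)={3,6,7,8,9} D(W)={4,5,6}: Y {7,8,9}->{}; X {3,6,7,8,9}->{}; W {4,5,6}->{}
So after constraint 3: D(W) = {}

Answer: {}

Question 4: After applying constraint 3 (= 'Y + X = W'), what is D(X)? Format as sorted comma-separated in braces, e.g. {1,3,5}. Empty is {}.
Constraint 1 (X != W) on D(X)={3,6,7,8,9} D(W)={4,5,6}: no change
Constraint 2 (W != Y) on D(W)={4,5,6} D(Y)={7,8,9}: no change
Constraint 3 (Y + X = W) on D(Y)={7,8,9} D(X)={3,6,7,8,9} D(W)={4,5,6}: Y {7,8,9}->{}; X {3,6,7,8,9}->{}; W {4,5,6}->{}
So after constraint 3: D(X) = {}

Answer: {}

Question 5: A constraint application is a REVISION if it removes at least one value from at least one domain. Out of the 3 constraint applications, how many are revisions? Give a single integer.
Answer: 1

Derivation:
Constraint 1 (X != W) on D(X)={3,6,7,8,9} D(W)={4,5,6}: no change => not a revision
Constraint 2 (W != Y) on D(W)={4,5,6} D(Y)={7,8,9}: no change => not a revision
Constraint 3 (Y + X = W) on D(Y)={7,8,9} D(X)={3,6,7,8,9} D(W)={4,5,6}: Y {7,8,9}->{}; X {3,6,7,8,9}->{}; W {4,5,6}->{} => REVISION
Total revisions = 1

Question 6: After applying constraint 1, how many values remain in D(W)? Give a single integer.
Answer: 3

Derivation:
Constraint 1 (X != W) on D(X)={3,6,7,8,9} D(W)={4,5,6}: no change
So after constraint 1: D(W)={4,5,6}, size = 3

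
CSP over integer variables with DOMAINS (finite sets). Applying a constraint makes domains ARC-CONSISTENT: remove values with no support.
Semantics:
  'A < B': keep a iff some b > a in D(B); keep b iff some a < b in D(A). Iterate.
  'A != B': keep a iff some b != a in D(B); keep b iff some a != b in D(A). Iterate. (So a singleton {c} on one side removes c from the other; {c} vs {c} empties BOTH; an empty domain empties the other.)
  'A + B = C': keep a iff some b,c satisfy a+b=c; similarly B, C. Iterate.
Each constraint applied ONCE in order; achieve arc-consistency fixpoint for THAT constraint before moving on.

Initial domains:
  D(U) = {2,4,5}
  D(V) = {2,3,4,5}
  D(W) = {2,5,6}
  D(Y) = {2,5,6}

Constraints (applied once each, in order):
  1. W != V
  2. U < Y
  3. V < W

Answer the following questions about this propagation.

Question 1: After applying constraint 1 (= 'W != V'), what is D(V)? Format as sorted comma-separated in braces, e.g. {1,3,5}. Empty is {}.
Answer: {2,3,4,5}

Derivation:
Constraint 1 (W != V) on D(W)={2,5,6} D(V)={2,3,4,5}: no change
So after constraint 1: D(V) = {2,3,4,5}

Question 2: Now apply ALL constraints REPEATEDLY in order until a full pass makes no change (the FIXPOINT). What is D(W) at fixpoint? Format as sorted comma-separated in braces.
pass 0 (initial): D(W)={2,5,6}
pass 1: W {2,5,6}->{5,6}; Y {2,5,6}->{5,6}
pass 2: no change
Fixpoint after 2 passes: D(W) = {5,6}

Answer: {5,6}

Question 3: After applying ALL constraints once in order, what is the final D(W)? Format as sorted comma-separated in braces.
Constraint 1 (W != V) on D(W)={2,5,6} D(V)={2,3,4,5}: no change
Constraint 2 (U < Y) on D(U)={2,4,5} D(Y)={2,5,6}: Y {2,5,6}->{5,6}
Constraint 3 (V < W) on D(V)={2,3,4,5} D(W)={2,5,6}: W {2,5,6}->{5,6}
So after all 3 constraints: D(W) = {5,6}

Answer: {5,6}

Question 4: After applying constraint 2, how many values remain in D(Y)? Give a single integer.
Constraint 1 (W != V) on D(W)={2,5,6} D(V)={2,3,4,5}: no change
Constraint 2 (U < Y) on D(U)={2,4,5} D(Y)={2,5,6}: Y {2,5,6}->{5,6}
So after constraint 2: D(Y)={5,6}, size = 2

Answer: 2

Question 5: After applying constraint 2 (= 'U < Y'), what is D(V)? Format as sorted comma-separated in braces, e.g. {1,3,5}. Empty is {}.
Answer: {2,3,4,5}

Derivation:
Constraint 1 (W != V) on D(W)={2,5,6} D(V)={2,3,4,5}: no change
Constraint 2 (U < Y) on D(U)={2,4,5} D(Y)={2,5,6}: Y {2,5,6}->{5,6}
So after constraint 2: D(V) = {2,3,4,5}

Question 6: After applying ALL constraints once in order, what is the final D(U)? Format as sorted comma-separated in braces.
Constraint 1 (W != V) on D(W)={2,5,6} D(V)={2,3,4,5}: no change
Constraint 2 (U < Y) on D(U)={2,4,5} D(Y)={2,5,6}: Y {2,5,6}->{5,6}
Constraint 3 (V < W) on D(V)={2,3,4,5} D(W)={2,5,6}: W {2,5,6}->{5,6}
So after all 3 constraints: D(U) = {2,4,5}

Answer: {2,4,5}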